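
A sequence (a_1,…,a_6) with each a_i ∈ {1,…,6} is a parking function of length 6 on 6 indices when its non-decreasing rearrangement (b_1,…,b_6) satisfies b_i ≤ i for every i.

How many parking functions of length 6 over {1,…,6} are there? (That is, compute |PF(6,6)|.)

16807

|PF| = 1·7^5 = 1·16807 = 16807 (Konheim–Weiss)
One tuple (4,3,6,5,1,2) → sorted (1,2,3,4,5,6): b_i ≤ i ∀i, a PF.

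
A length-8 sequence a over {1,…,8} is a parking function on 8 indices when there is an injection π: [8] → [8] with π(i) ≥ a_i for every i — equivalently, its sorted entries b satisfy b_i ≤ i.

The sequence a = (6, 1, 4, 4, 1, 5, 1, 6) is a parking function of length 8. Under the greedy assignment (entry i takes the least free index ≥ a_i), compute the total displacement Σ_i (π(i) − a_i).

Σπ = 36 ({1..8} each once); Σa = 6+1+4+4+1+5+1+6 = 28; disp = 36−28 = 8.

8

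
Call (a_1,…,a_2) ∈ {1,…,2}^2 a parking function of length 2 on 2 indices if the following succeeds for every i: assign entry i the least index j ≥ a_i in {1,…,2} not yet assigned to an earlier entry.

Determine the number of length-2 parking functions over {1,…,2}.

3

Count = 1·3^1 = 1×3 = 3 (Pollak)
E.g. (2,1) → sorted (1,2): b_i ≤ i ∀i, a PF.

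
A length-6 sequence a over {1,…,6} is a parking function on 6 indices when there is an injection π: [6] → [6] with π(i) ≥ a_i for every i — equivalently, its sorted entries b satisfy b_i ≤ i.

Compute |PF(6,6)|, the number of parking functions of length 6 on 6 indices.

16807

|PF(6,6)| = (7−6)·7^(6−1) = 1·16807 = 16807 (Pollak)
E.g. (4,2,6,2,5,1) → sorted (1,2,2,4,5,6): b_i ≤ i ∀i, a PF.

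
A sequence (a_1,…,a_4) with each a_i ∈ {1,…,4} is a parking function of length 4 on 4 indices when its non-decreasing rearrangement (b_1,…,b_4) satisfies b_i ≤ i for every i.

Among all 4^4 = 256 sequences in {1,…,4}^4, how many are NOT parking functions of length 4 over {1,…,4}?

Count = (4+1−4)·(4+1)^{4−1} = 1·125 = 125 (Pollak)
E.g. (4,4,1,4) → sorted (1,4,4,4): b_2=4>2, not a PF.
Total 256; non-PF = 256−125 = 131

131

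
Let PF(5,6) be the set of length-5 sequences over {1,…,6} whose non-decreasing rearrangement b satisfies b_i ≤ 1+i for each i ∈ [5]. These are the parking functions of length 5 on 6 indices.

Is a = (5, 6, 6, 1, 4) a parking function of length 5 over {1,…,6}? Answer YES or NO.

NO

Order a: b = (1, 4, 5, 6, 6).
  b_1=1 ≤ 2
  b_2=4 > 3
  fails at i=2 ⇒ NO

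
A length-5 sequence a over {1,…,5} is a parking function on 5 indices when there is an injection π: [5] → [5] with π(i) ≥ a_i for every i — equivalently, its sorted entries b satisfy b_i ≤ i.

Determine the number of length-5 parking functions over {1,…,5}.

1296

|PF(5,5)| = (6−5)·6^(5−1) = 1×1296 = 1296 (Konheim–Weiss)
Example (1,1,3,1,1) → sorted (1,1,1,1,3): b_i ≤ i ∀i, a PF.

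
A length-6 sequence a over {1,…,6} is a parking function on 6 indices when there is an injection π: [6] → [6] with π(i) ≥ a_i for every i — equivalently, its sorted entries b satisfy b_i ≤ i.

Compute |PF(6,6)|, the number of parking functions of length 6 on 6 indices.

16807

|PF| = 1·7^5 = 1×16807 = 16807 (Konheim–Weiss)
Check (3,1,4,3,3,1) → sorted (1,1,3,3,3,4): b_i ≤ i ∀i, a PF.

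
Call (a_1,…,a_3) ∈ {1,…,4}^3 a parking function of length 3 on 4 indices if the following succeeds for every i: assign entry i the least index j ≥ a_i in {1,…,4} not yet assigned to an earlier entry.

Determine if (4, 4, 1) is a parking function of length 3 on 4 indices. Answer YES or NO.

NO

Order a: b = (1, 4, 4).
  b_1=1 ≤ 2
  b_2=4 > 3
  fails at i=2 ⇒ NO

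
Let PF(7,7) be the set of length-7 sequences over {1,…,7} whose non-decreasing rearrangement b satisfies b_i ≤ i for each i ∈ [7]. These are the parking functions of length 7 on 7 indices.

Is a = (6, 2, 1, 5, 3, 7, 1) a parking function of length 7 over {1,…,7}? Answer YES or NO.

Order a: b = (1, 1, 2, 3, 5, 6, 7).
  b_1=1 ≤ 1
  b_2=1 ≤ 2
  b_3=2 ≤ 3
  b_4=3 ≤ 4
  b_5=5 ≤ 5
  b_6=6 ≤ 6
  b_7=7 ≤ 7
All bounds hold ⇒ YES

YES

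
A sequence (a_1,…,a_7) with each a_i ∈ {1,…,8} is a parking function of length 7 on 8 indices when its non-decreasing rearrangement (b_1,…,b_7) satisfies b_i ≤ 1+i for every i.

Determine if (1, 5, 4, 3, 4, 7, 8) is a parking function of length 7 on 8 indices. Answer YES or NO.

YES

Sorted: b = (1, 3, 4, 4, 5, 7, 8).
  b_1=1 ≤ 2
  b_2=3 ≤ 3
  b_3=4 ≤ 4
  b_4=4 ≤ 5
  b_5=5 ≤ 6
  b_6=7 ≤ 7
  b_7=8 ≤ 8
All bounds hold ⇒ YES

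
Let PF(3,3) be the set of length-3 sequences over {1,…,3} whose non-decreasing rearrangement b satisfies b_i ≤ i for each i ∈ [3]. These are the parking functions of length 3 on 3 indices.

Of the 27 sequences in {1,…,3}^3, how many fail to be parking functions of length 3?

11

#PF = (4−3)·4^(3−1) = 1·16 = 16 (Konheim–Weiss)
Example (1,3,3) → sorted (1,3,3): b_2=3>2, not a PF.
3^3 − 16 = 27 − 16 = 11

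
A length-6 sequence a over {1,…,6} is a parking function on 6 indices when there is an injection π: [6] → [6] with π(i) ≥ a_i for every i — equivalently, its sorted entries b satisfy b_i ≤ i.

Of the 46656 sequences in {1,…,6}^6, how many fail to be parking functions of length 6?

Count = (7−6)·7^(6−1) = 1×16807 = 16807
One tuple (2,6,4,4,4,4) → sorted (2,4,4,4,4,6): b_1=2>1, not a PF.
So 46656 − 16807 = 29849 fail.

29849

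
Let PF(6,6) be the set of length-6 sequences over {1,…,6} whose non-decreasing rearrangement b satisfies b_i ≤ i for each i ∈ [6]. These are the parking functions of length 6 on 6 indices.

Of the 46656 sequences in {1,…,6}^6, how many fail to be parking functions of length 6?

|PF| = (7−6)·7^(6−1) = 1×16807 = 16807 [KW]
E.g. (5,6,2,3,3,5) → sorted (2,3,3,5,5,6): b_1=2>1, not a PF.
So 46656 − 16807 = 29849 fail.

29849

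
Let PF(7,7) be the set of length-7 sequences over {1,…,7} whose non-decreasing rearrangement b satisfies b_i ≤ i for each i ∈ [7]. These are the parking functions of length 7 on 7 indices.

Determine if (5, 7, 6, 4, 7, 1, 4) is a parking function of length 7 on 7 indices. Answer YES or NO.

NO

Sorted: b = (1, 4, 4, 5, 6, 7, 7).
  b_1=1 ≤ 1
  b_2=4 > 2
  fails at i=2 ⇒ NO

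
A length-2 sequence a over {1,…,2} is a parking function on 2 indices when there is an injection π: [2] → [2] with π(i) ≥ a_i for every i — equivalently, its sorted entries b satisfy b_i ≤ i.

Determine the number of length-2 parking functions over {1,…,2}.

#PF = (2−2+1)·(2+1)^(2−1) = 1 · 3 = 3 (Konheim–Weiss)
E.g. (1,2) → sorted (1,2): b_i ≤ i ∀i, a PF.

3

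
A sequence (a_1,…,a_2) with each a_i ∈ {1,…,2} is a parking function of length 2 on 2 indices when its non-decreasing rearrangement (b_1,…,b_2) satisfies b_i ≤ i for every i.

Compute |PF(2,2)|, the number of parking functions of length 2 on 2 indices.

3

#PF = (2+1−2)·(2+1)^{2−1} = 1·3 = 3 (Konheim–Weiss)
E.g. (2,1) → sorted (1,2): b_i ≤ i ∀i, a PF.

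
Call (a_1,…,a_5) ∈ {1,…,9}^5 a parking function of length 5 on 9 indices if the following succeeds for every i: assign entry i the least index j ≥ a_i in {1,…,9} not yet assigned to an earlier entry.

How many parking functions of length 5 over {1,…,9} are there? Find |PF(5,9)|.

|PF| = 5·10^4 = 5·10000 = 50000 (Pollak)
Check (6,5,6,3,4) → sorted (3,4,5,6,6): b_i ≤ 4+i ∀i, a PF.

50000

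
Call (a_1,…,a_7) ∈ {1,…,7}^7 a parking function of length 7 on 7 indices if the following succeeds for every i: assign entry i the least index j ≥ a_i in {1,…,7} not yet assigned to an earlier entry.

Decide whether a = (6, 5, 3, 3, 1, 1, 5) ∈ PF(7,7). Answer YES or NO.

Order a: b = (1, 1, 3, 3, 5, 5, 6).
  b_1=1 ≤ 1
  b_2=1 ≤ 2
  b_3=3 ≤ 3
  b_4=3 ≤ 4
  b_5=5 ≤ 5
  b_6=5 ≤ 6
  b_7=6 ≤ 7
All bounds hold ⇒ YES

YES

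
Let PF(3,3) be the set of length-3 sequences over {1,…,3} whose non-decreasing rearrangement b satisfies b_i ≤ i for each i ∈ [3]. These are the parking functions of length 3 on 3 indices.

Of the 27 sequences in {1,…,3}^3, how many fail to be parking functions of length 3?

|PF(3,3)| = (3+1−3)·(3+1)^{3−1} = 1·16 = 16
Example (3,3,3) → sorted (3,3,3): b_1=3>1, not a PF.
Total 27; non-PF = 27−16 = 11

11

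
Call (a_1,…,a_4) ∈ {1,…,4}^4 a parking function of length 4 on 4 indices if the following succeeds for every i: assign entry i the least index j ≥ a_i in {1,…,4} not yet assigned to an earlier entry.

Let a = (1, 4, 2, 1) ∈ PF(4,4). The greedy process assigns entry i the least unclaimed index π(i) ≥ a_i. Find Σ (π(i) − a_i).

2

Σπ = 4·5/2 = 10 (π permutes [4]); Σa = 1+4+2+1 = 8; disp = 10−8 = 2.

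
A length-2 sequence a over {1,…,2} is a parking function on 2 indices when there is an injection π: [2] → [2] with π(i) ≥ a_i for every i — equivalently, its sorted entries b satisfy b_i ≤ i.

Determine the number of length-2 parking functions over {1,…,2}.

Count = (2−2+1)·(2+1)^(2−1) = 1·3 = 3 [KW]
One tuple (1,1) → sorted (1,1): b_i ≤ i ∀i, a PF.

3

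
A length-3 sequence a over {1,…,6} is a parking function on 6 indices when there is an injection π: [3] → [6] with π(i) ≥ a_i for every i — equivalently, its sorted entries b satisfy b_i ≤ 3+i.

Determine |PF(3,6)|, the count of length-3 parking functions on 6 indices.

196

|PF(3,6)| = (7−3)·7^(3−1) = 4·49 = 196 [KW]
Example (6,3,4) → sorted (3,4,6): b_i ≤ 3+i ∀i, a PF.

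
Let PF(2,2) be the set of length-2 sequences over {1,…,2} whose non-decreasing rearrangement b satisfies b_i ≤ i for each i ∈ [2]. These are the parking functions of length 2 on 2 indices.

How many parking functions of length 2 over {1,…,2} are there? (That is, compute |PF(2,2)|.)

3

Count = 1·3^1 = 1 · 3 = 3
Example (2,1) → sorted (1,2): b_i ≤ i ∀i, a PF.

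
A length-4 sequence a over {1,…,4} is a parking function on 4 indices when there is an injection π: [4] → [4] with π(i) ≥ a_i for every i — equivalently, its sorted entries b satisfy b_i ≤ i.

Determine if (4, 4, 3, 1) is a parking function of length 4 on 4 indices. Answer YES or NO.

Sorted: b = (1, 3, 4, 4).
  b_1=1 ≤ 1
  b_2=3 > 2
  fails at i=2 ⇒ NO

NO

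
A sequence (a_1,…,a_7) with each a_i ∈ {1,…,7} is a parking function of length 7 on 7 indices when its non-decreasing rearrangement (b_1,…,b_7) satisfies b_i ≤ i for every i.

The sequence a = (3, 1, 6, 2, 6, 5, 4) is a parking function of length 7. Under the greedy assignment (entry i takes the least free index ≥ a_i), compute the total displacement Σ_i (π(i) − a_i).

Σπ = 28 ({1..7} each once); Σa = 3+1+6+2+6+5+4 = 27; disp = 28−27 = 1.

1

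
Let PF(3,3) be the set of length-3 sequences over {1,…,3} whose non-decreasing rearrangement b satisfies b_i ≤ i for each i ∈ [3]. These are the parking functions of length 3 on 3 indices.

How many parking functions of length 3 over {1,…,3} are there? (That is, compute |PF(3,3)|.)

16

|PF| = (3+1−3)·(3+1)^{3−1} = 1·16 = 16
One tuple (2,1,3) → sorted (1,2,3): b_i ≤ i ∀i, a PF.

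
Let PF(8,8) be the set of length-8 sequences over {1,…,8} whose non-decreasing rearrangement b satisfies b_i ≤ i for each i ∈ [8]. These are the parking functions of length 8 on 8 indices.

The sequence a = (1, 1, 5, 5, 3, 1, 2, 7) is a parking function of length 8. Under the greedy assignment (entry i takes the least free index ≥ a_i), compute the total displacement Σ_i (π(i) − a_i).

Σπ = 36 ({1..8} each once); Σa = 1+1+5+5+3+1+2+7 = 25; disp = 36−25 = 11.

11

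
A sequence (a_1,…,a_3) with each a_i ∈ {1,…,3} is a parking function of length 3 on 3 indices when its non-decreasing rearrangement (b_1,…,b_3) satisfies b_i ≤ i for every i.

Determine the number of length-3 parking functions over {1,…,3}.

16

Count = (4−3)·4^(3−1) = 1 · 16 = 16 (Pollak)
One tuple (1,1,1) → sorted (1,1,1): b_i ≤ i ∀i, a PF.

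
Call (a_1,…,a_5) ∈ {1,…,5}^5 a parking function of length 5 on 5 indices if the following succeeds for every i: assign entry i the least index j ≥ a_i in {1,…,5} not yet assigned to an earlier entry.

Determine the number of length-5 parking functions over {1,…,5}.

1296

Count = (5−5+1)·(5+1)^(5−1) = 1·1296 = 1296 (Konheim–Weiss)
One tuple (3,3,1,1,4) → sorted (1,1,3,3,4): b_i ≤ i ∀i, a PF.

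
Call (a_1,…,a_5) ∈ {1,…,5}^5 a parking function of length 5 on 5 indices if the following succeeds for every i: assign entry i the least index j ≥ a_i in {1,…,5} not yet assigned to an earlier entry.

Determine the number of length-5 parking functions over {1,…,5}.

|PF(5,5)| = 1·6^4 = 1 · 1296 = 1296 [KW]
Check (2,5,1,2,4) → sorted (1,2,2,4,5): b_i ≤ i ∀i, a PF.

1296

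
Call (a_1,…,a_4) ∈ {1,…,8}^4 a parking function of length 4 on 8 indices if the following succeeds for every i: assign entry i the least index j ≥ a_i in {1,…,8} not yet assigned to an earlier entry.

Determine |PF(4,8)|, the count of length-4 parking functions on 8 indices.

#PF = (8+1−4)·(8+1)^{4−1} = 5 · 729 = 3645
One tuple (4,6,2,8) → sorted (2,4,6,8): b_i ≤ 4+i ∀i, a PF.

3645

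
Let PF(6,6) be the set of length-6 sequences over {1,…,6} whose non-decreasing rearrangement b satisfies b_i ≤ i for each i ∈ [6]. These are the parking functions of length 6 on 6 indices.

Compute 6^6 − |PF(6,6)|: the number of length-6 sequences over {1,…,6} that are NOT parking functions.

|PF| = 1·7^5 = 1×16807 = 16807 [KW]
One tuple (3,5,5,5,4,5) → sorted (3,4,5,5,5,5): b_1=3>1, not a PF.
So 46656 − 16807 = 29849 fail.

29849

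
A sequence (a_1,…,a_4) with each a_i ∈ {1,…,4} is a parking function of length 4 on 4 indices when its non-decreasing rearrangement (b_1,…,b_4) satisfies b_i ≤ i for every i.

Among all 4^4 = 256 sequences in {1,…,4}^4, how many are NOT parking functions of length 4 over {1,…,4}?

131

|PF(4,4)| = 1·5^3 = 1 · 125 = 125 [KW]
One tuple (4,2,3,4) → sorted (2,3,4,4): b_1=2>1, not a PF.
So 256 − 125 = 131 fail.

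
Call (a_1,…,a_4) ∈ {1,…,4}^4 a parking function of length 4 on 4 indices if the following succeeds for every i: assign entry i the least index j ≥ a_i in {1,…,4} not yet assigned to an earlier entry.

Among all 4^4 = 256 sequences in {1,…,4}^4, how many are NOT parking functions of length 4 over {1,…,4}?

131

Count = (4+1−4)·(4+1)^{4−1} = 1·125 = 125 [KW]
Check (3,2,4,4) → sorted (2,3,4,4): b_1=2>1, not a PF.
4^4 − 125 = 256 − 125 = 131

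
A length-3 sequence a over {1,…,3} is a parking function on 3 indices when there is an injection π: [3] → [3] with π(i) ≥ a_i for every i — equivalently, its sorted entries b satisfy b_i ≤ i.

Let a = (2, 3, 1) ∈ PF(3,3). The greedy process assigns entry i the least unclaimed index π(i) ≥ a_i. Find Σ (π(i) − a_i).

Σπ(i) = 1+…+3 = 6; Σa = 2+3+1 = 6; disp = 6−6 = 0.

0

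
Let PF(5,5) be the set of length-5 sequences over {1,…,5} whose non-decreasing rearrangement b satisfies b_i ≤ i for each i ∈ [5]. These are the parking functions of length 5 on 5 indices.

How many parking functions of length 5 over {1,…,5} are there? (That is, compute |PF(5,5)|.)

|PF| = (5−5+1)·(5+1)^(5−1) = 1×1296 = 1296
E.g. (1,5,3,1,3) → sorted (1,1,3,3,5): b_i ≤ i ∀i, a PF.

1296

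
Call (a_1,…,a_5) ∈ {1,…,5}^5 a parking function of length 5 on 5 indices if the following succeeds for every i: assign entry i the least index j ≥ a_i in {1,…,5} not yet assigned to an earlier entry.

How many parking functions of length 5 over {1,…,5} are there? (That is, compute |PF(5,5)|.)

1296

|PF(5,5)| = (6−5)·6^(5−1) = 1 · 1296 = 1296 [KW]
Example (4,3,4,1,2) → sorted (1,2,3,4,4): b_i ≤ i ∀i, a PF.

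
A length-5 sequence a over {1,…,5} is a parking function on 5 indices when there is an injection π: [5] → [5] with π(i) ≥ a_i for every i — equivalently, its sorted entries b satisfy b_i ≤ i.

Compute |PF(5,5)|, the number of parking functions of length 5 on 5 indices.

#PF = 1·6^4 = 1×1296 = 1296
Check (1,3,2,3,4) → sorted (1,2,3,3,4): b_i ≤ i ∀i, a PF.

1296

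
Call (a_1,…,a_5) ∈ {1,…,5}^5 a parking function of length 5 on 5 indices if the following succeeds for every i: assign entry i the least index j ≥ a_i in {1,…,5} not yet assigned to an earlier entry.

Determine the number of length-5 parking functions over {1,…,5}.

1296

|PF| = (6−5)·6^(5−1) = 1 · 1296 = 1296 (Konheim–Weiss)
Example (2,3,1,4,1) → sorted (1,1,2,3,4): b_i ≤ i ∀i, a PF.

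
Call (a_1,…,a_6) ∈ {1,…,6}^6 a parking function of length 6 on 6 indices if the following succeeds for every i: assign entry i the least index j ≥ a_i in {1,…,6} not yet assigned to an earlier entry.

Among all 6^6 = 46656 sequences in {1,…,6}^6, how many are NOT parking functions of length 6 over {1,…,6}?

|PF(6,6)| = 1·7^5 = 1·16807 = 16807 (Konheim–Weiss)
E.g. (5,3,4,4,5,4) → sorted (3,4,4,4,5,5): b_1=3>1, not a PF.
So 46656 − 16807 = 29849 fail.

29849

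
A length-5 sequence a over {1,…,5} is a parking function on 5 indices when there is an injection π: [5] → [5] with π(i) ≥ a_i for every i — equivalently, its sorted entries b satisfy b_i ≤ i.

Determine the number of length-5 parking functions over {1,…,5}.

1296

|PF| = (5+1−5)·(5+1)^{5−1} = 1 · 1296 = 1296 [KW]
One tuple (1,2,1,5,3) → sorted (1,1,2,3,5): b_i ≤ i ∀i, a PF.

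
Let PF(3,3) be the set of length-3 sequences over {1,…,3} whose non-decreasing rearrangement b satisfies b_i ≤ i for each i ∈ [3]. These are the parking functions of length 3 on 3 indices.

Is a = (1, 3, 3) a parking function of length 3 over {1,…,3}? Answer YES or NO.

NO

Sorted: b = (1, 3, 3).
  b_1=1 ≤ 1
  b_2=3 > 2
  fails at i=2 ⇒ NO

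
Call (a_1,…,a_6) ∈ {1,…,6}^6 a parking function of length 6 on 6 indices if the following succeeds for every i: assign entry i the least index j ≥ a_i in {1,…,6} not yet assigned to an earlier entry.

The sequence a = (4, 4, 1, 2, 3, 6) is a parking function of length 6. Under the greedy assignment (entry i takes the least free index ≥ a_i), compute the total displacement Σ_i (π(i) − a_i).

1

Σπ = 21 ({1..6} each once); Σa = 4+4+1+2+3+6 = 20; disp = 21−20 = 1.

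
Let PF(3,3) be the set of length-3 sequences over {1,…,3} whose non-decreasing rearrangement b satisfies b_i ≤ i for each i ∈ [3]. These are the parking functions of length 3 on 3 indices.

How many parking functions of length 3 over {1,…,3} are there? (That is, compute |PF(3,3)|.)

Count = 1·4^2 = 1 · 16 = 16 (Pollak)
Check (2,1,2) → sorted (1,2,2): b_i ≤ i ∀i, a PF.

16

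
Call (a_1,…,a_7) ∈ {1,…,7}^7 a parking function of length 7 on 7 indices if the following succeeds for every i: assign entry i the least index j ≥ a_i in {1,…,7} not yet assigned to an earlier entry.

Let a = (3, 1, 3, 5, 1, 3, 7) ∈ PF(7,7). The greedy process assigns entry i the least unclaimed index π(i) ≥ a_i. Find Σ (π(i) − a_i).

Σπ = 7·8/2 = 28 (π permutes [7]); Σa = 3+1+3+5+1+3+7 = 23; disp = 28−23 = 5.

5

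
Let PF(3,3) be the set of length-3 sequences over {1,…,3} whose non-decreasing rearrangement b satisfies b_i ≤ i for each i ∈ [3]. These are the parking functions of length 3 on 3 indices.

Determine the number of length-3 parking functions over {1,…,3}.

#PF = (3−3+1)·(3+1)^(3−1) = 1×16 = 16 (Konheim–Weiss)
Example (2,3,1) → sorted (1,2,3): b_i ≤ i ∀i, a PF.

16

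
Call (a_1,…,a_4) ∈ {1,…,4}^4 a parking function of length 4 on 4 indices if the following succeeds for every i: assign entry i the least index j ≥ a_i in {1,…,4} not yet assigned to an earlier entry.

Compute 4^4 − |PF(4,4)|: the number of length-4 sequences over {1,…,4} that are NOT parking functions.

131

|PF| = (4−4+1)·(4+1)^(4−1) = 1·125 = 125 [KW]
E.g. (1,3,3,4) → sorted (1,3,3,4): b_2=3>2, not a PF.
Total 256; non-PF = 256−125 = 131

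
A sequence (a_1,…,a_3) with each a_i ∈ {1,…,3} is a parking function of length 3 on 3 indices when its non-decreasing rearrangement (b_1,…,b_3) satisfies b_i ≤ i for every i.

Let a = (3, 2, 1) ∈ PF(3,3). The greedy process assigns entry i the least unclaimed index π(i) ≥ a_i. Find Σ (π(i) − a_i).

0

Σπ(i) = 1+…+3 = 6; Σa = 3+2+1 = 6; disp = 6−6 = 0.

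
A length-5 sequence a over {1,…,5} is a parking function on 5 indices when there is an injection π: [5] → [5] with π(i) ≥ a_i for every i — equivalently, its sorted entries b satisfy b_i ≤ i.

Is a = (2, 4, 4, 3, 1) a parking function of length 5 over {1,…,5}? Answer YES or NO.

Sorted: b = (1, 2, 3, 4, 4).
  b_1=1 ≤ 1
  b_2=2 ≤ 2
  b_3=3 ≤ 3
  b_4=4 ≤ 4
  b_5=4 ≤ 5
All bounds hold ⇒ YES

YES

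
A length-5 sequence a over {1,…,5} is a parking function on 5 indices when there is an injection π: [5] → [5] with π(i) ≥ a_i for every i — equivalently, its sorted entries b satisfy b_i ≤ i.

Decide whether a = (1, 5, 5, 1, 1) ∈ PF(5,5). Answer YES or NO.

NO

Order a: b = (1, 1, 1, 5, 5).
  b_1=1 ≤ 1
  b_2=1 ≤ 2
  b_3=1 ≤ 3
  b_4=5 > 4
  fails at i=4 ⇒ NO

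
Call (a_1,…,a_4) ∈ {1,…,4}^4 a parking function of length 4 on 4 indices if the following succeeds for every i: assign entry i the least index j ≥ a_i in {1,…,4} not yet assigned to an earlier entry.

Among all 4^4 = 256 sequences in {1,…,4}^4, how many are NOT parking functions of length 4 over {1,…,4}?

|PF| = 1·5^3 = 1·125 = 125 (Konheim–Weiss)
E.g. (3,4,2,4) → sorted (2,3,4,4): b_1=2>1, not a PF.
4^4 − 125 = 256 − 125 = 131

131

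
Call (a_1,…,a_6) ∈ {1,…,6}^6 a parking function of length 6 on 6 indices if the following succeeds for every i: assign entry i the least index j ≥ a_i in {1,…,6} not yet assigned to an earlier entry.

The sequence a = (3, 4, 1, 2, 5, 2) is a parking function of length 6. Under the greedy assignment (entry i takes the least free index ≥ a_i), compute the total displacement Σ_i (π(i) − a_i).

4

Σπ = 6·7/2 = 21 (π permutes [6]); Σa = 3+4+1+2+5+2 = 17; disp = 21−17 = 4.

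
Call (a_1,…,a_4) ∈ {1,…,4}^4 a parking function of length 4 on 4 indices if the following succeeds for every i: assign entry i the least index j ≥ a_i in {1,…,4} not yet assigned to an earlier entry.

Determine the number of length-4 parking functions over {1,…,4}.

#PF = 1·5^3 = 1×125 = 125 (Pollak)
Example (3,2,2,1) → sorted (1,2,2,3): b_i ≤ i ∀i, a PF.

125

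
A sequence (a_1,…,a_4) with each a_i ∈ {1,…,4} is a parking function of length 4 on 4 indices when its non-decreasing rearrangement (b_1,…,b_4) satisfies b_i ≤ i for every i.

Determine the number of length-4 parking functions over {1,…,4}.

#PF = 1·5^3 = 1×125 = 125
Example (1,1,2,3) → sorted (1,1,2,3): b_i ≤ i ∀i, a PF.

125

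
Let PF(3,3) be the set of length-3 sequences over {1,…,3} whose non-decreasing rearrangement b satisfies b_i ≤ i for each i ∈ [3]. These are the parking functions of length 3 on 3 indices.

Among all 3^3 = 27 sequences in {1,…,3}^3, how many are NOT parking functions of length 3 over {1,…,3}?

11

#PF = (3−3+1)·(3+1)^(3−1) = 1 · 16 = 16 (Konheim–Weiss)
Check (2,3,3) → sorted (2,3,3): b_1=2>1, not a PF.
3^3 − 16 = 27 − 16 = 11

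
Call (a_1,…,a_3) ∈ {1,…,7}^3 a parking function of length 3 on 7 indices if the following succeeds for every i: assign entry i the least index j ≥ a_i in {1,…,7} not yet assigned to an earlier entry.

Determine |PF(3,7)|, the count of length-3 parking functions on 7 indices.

320

|PF(3,7)| = 5·8^2 = 5·64 = 320 [KW]
E.g. (1,1,5) → sorted (1,1,5): b_i ≤ 4+i ∀i, a PF.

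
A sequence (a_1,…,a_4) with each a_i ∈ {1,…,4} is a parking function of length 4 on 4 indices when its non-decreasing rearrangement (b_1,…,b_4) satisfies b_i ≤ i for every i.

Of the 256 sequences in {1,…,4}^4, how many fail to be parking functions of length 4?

#PF = (4−4+1)·(4+1)^(4−1) = 1×125 = 125
E.g. (4,3,4,3) → sorted (3,3,4,4): b_1=3>1, not a PF.
4^4 − 125 = 256 − 125 = 131

131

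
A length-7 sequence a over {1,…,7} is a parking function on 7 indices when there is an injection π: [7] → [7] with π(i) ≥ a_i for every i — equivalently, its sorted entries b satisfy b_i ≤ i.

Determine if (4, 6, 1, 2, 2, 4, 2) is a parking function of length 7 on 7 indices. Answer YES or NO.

Rearranged: b = (1, 2, 2, 2, 4, 4, 6).
  b_1=1 ≤ 1
  b_2=2 ≤ 2
  b_3=2 ≤ 3
  b_4=2 ≤ 4
  b_5=4 ≤ 5
  b_6=4 ≤ 6
  b_7=6 ≤ 7
All bounds hold ⇒ YES

YES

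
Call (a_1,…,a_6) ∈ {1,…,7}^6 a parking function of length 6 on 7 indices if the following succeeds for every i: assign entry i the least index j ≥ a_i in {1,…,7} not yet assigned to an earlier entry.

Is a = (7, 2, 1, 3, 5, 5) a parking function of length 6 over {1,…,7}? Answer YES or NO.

YES

Sorted: b = (1, 2, 3, 5, 5, 7).
  b_1=1 ≤ 2
  b_2=2 ≤ 3
  b_3=3 ≤ 4
  b_4=5 ≤ 5
  b_5=5 ≤ 6
  b_6=7 ≤ 7
All bounds hold ⇒ YES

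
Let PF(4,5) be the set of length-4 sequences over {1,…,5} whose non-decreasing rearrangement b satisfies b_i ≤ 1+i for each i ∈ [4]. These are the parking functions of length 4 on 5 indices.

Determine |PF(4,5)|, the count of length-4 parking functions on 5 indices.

|PF(4,5)| = (6−4)·6^(4−1) = 2 · 216 = 432
E.g. (2,5,2,2) → sorted (2,2,2,5): b_i ≤ 1+i ∀i, a PF.

432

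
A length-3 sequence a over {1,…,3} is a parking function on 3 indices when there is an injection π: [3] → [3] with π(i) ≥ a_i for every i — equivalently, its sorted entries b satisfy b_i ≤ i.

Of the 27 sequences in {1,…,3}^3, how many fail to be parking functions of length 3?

11

|PF(3,3)| = (3−3+1)·(3+1)^(3−1) = 1·16 = 16 (Konheim–Weiss)
Example (3,1,3) → sorted (1,3,3): b_2=3>2, not a PF.
3^3 − 16 = 27 − 16 = 11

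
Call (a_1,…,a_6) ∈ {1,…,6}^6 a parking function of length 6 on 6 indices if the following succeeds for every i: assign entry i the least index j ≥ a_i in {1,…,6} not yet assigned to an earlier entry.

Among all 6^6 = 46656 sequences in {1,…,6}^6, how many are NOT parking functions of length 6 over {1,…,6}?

|PF(6,6)| = (7−6)·7^(6−1) = 1 · 16807 = 16807 [KW]
Check (6,1,5,3,6,6) → sorted (1,3,5,6,6,6): b_2=3>2, not a PF.
6^6 − 16807 = 46656 − 16807 = 29849

29849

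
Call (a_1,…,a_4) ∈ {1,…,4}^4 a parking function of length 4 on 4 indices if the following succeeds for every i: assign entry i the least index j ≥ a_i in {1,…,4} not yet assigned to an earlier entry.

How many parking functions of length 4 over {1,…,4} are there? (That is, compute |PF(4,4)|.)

125

|PF| = (5−4)·5^(4−1) = 1 · 125 = 125 [KW]
Check (2,1,4,2) → sorted (1,2,2,4): b_i ≤ i ∀i, a PF.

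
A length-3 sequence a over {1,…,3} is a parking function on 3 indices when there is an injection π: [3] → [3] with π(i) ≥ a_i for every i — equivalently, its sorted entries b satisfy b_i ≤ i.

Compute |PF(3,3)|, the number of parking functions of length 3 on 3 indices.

16

|PF| = (3+1−3)·(3+1)^{3−1} = 1×16 = 16 [KW]
Check (1,1,1) → sorted (1,1,1): b_i ≤ i ∀i, a PF.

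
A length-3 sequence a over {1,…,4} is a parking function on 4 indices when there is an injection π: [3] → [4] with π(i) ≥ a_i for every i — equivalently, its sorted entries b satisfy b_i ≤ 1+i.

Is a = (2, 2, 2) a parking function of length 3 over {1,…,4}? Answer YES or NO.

Sorted: b = (2, 2, 2).
  b_1=2 ≤ 2
  b_2=2 ≤ 3
  b_3=2 ≤ 4
All bounds hold ⇒ YES

YES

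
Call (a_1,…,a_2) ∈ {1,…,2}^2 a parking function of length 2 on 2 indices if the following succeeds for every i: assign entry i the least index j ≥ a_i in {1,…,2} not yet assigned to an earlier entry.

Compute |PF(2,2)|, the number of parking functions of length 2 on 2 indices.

3

#PF = (3−2)·3^(2−1) = 1×3 = 3 (Konheim–Weiss)
Example (2,1) → sorted (1,2): b_i ≤ i ∀i, a PF.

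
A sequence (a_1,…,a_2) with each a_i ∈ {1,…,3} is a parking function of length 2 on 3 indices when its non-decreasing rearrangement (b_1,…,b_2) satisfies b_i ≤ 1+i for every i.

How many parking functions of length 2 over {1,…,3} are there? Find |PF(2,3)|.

|PF| = 2·4^1 = 2 · 4 = 8 (Pollak)
Check (2,2) → sorted (2,2): b_i ≤ 1+i ∀i, a PF.

8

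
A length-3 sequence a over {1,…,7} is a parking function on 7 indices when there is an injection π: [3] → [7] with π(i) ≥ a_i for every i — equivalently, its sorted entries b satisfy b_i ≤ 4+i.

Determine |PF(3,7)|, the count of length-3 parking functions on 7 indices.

#PF = 5·8^2 = 5 · 64 = 320 (Konheim–Weiss)
Check (4,7,4) → sorted (4,4,7): b_i ≤ 4+i ∀i, a PF.

320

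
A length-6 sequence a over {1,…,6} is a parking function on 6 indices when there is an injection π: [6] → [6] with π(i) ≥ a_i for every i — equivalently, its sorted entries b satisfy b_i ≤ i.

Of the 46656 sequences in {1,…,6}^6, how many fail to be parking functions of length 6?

29849

#PF = (6−6+1)·(6+1)^(6−1) = 1·16807 = 16807
Check (4,6,4,6,5,3) → sorted (3,4,4,5,6,6): b_1=3>1, not a PF.
So 46656 − 16807 = 29849 fail.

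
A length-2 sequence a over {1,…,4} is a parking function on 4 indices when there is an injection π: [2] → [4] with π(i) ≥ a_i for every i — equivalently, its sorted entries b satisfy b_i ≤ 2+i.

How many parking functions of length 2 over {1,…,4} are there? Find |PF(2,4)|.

15

#PF = 3·5^1 = 3×5 = 15 (Pollak)
E.g. (1,3) → sorted (1,3): b_i ≤ 2+i ∀i, a PF.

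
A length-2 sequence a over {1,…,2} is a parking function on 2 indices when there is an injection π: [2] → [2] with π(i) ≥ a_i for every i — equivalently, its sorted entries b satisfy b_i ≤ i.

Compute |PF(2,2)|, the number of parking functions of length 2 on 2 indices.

3

#PF = 1·3^1 = 1·3 = 3
One tuple (2,1) → sorted (1,2): b_i ≤ i ∀i, a PF.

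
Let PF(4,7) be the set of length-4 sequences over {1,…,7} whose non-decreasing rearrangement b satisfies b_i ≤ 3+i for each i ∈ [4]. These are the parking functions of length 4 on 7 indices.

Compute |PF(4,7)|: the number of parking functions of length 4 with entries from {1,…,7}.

|PF| = (7−4+1)·(7+1)^(4−1) = 4·512 = 2048 [KW]
One tuple (4,6,3,6) → sorted (3,4,6,6): b_i ≤ 3+i ∀i, a PF.

2048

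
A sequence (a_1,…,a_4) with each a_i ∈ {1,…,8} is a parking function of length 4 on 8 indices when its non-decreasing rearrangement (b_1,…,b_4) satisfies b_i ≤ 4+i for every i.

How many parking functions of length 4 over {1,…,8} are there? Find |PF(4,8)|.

|PF| = (8−4+1)·(8+1)^(4−1) = 5·729 = 3645 [KW]
Example (4,1,1,8) → sorted (1,1,4,8): b_i ≤ 4+i ∀i, a PF.

3645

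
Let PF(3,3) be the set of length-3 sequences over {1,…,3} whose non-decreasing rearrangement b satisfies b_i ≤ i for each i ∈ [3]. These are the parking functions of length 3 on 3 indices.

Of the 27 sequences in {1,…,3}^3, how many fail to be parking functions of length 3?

Count = 1·4^2 = 1 · 16 = 16 [KW]
Check (3,3,3) → sorted (3,3,3): b_1=3>1, not a PF.
Total 27; non-PF = 27−16 = 11

11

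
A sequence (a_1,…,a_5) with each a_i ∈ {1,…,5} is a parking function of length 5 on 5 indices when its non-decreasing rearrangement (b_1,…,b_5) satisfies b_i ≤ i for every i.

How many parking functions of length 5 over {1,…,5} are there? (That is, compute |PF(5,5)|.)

|PF(5,5)| = 1·6^4 = 1·1296 = 1296 [KW]
One tuple (1,2,1,5,1) → sorted (1,1,1,2,5): b_i ≤ i ∀i, a PF.

1296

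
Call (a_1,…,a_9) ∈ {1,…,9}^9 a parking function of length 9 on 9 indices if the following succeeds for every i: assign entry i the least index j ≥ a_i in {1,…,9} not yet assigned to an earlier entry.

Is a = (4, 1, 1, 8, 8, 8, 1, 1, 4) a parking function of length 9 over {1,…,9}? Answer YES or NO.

NO

Rearranged: b = (1, 1, 1, 1, 4, 4, 8, 8, 8).
  b_1=1 ≤ 1
  b_2=1 ≤ 2
  b_3=1 ≤ 3
  b_4=1 ≤ 4
  b_5=4 ≤ 5
  b_6=4 ≤ 6
  b_7=8 > 7
  fails at i=7 ⇒ NO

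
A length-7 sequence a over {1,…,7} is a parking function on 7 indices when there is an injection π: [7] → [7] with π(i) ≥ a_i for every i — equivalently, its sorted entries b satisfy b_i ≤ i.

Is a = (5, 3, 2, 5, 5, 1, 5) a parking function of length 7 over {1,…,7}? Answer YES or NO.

NO

Rearranged: b = (1, 2, 3, 5, 5, 5, 5).
  b_1=1 ≤ 1
  b_2=2 ≤ 2
  b_3=3 ≤ 3
  b_4=5 > 4
  fails at i=4 ⇒ NO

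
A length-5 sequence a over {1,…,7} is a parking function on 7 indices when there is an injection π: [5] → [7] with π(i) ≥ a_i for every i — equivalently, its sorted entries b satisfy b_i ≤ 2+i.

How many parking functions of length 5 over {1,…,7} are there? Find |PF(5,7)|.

|PF(5,7)| = (7−5+1)·(7+1)^(5−1) = 3·4096 = 12288
One tuple (7,5,2,6,2) → sorted (2,2,5,6,7): b_i ≤ 2+i ∀i, a PF.

12288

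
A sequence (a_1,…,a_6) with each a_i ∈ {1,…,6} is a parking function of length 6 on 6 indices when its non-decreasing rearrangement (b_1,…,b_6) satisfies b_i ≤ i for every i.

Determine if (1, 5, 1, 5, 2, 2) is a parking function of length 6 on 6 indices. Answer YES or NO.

Rearranged: b = (1, 1, 2, 2, 5, 5).
  b_1=1 ≤ 1
  b_2=1 ≤ 2
  b_3=2 ≤ 3
  b_4=2 ≤ 4
  b_5=5 ≤ 5
  b_6=5 ≤ 6
All bounds hold ⇒ YES

YES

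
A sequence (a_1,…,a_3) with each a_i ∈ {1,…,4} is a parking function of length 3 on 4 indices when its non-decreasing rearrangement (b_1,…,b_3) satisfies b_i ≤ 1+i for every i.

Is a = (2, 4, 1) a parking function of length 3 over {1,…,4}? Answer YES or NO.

Sorted: b = (1, 2, 4).
  b_1=1 ≤ 2
  b_2=2 ≤ 3
  b_3=4 ≤ 4
All bounds hold ⇒ YES

YES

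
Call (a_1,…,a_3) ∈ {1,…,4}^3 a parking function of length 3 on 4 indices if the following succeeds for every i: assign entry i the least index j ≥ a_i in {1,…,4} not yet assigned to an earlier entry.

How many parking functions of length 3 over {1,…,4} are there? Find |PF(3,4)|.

50

Count = (5−3)·5^(3−1) = 2×25 = 50 [KW]
E.g. (1,3,1) → sorted (1,1,3): b_i ≤ 1+i ∀i, a PF.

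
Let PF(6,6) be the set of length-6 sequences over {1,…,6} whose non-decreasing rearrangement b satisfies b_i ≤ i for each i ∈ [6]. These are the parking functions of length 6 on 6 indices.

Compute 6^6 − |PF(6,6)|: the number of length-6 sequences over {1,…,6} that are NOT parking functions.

29849

Count = (7−6)·7^(6−1) = 1 · 16807 = 16807 [KW]
E.g. (6,5,6,1,5,6) → sorted (1,5,5,6,6,6): b_2=5>2, not a PF.
6^6 − 16807 = 46656 − 16807 = 29849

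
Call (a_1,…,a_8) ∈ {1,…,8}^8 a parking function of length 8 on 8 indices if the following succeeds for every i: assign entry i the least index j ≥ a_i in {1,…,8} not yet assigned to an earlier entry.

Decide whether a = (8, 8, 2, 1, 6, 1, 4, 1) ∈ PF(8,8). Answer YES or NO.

Sorted: b = (1, 1, 1, 2, 4, 6, 8, 8).
  b_1=1 ≤ 1
  b_2=1 ≤ 2
  b_3=1 ≤ 3
  b_4=2 ≤ 4
  b_5=4 ≤ 5
  b_6=6 ≤ 6
  b_7=8 > 7
  fails at i=7 ⇒ NO

NO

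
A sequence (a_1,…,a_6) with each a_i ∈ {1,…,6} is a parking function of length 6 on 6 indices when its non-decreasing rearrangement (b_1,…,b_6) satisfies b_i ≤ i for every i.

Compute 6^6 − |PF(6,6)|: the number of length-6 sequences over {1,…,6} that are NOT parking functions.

|PF(6,6)| = (6−6+1)·(6+1)^(6−1) = 1×16807 = 16807 (Pollak)
Check (5,4,1,4,6,6) → sorted (1,4,4,5,6,6): b_2=4>2, not a PF.
6^6 − 16807 = 46656 − 16807 = 29849

29849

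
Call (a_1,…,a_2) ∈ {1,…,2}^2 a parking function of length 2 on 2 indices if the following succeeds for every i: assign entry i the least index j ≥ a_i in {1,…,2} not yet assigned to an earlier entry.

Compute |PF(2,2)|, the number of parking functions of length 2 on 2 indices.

3

|PF(2,2)| = (2−2+1)·(2+1)^(2−1) = 1 · 3 = 3 [KW]
Check (1,2) → sorted (1,2): b_i ≤ i ∀i, a PF.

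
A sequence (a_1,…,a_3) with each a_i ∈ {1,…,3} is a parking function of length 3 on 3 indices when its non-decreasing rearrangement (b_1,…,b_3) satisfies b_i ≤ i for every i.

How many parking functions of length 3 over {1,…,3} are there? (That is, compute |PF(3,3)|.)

16

Count = (3−3+1)·(3+1)^(3−1) = 1 · 16 = 16 (Pollak)
One tuple (1,1,3) → sorted (1,1,3): b_i ≤ i ∀i, a PF.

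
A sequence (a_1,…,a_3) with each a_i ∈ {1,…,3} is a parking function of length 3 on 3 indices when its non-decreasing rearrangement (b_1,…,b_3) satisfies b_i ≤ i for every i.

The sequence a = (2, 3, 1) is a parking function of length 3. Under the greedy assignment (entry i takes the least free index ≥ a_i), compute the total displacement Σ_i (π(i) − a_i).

0

Σπ = 3·4/2 = 6 (π permutes [3]); Σa = 2+3+1 = 6; disp = 6−6 = 0.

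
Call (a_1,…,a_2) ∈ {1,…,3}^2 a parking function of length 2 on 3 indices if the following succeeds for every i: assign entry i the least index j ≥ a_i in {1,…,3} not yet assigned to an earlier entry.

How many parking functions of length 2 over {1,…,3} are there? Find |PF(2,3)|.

#PF = (3−2+1)·(3+1)^(2−1) = 2 · 4 = 8 (Pollak)
E.g. (1,1) → sorted (1,1): b_i ≤ 1+i ∀i, a PF.

8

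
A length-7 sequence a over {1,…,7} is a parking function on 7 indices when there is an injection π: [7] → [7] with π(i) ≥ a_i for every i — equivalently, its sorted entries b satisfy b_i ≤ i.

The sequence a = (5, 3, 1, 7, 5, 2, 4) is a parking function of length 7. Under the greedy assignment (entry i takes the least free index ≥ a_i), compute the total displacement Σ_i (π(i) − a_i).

Σπ = 28 ({1..7} each once); Σa = 5+3+1+7+5+2+4 = 27; disp = 28−27 = 1.

1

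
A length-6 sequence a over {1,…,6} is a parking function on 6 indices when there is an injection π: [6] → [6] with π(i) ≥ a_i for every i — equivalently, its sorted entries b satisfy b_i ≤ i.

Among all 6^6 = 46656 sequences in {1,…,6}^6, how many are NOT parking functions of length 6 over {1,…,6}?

29849

|PF(6,6)| = (6+1−6)·(6+1)^{6−1} = 1×16807 = 16807 (Pollak)
One tuple (6,6,6,4,6,3) → sorted (3,4,6,6,6,6): b_1=3>1, not a PF.
So 46656 − 16807 = 29849 fail.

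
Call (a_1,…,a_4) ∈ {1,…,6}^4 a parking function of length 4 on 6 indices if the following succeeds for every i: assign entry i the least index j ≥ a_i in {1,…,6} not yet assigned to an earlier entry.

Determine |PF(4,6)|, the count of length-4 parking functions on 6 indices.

Count = (6+1−4)·(6+1)^{4−1} = 3×343 = 1029 [KW]
E.g. (3,1,4,4) → sorted (1,3,4,4): b_i ≤ 2+i ∀i, a PF.

1029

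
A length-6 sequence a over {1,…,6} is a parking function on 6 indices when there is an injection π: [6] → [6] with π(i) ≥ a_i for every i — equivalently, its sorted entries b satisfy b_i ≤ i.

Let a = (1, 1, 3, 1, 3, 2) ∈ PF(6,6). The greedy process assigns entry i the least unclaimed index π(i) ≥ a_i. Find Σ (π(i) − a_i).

Σπ = 6·7/2 = 21 (π permutes [6]); Σa = 1+1+3+1+3+2 = 11; disp = 21−11 = 10.

10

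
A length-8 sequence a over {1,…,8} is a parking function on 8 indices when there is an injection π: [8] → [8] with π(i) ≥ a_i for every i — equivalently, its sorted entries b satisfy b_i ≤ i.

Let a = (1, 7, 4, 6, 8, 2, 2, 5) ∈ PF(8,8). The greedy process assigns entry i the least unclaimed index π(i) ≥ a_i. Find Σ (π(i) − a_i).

1

Σπ = 8·9/2 = 36 (π permutes [8]); Σa = 1+7+4+6+8+2+2+5 = 35; disp = 36−35 = 1.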